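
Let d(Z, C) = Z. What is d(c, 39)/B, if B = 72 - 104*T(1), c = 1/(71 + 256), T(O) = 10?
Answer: -1/316536 ≈ -3.1592e-6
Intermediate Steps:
c = 1/327 ≈ 0.0030581
B = -968 (B = 72 - 104*10 = 72 - 1040 = -968)
d(c, 39)/B = (1/327)/(-968) = (1/327)*(-1/968) = -1/316536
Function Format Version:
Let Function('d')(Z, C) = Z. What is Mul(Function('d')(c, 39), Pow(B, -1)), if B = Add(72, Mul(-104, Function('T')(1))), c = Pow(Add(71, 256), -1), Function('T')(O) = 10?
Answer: Rational(-1, 316536) ≈ -3.1592e-6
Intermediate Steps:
c = Rational(1, 327) (c = Pow(327, -1) = Rational(1, 327) ≈ 0.0030581)
B = -968 (B = Add(72, Mul(-104, 10)) = Add(72, -1040) = -968)
Mul(Function('d')(c, 39), Pow(B, -1)) = Mul(Rational(1, 327), Pow(-968, -1)) = Mul(Rational(1, 327), Rational(-1, 968)) = Rational(-1, 316536)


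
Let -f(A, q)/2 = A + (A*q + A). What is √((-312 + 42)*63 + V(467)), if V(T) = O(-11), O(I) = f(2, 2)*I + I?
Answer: I*√16845 ≈ 129.79*I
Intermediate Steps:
f(A, q) = -4*A - 2*A*q (f(A, q) = -2*(A + (A*q + A)) = -2*(A + (A + A*q)) = -2*(2*A + A*q) = -4*A - 2*A*q)
O(I) = -15*I (O(I) = (-2*2*(2 + 2))*I + I = (-2*2*4)*I + I = -16*I + I = -15*I)
V(T) = 165 (V(T) = -15*(-11) = 165)
√((-312 + 42)*63 + V(467)) = √((-312 + 42)*63 + 165) = √(-270*63 + 165) = √(-17010 + 165) = √(-16845) = I*√16845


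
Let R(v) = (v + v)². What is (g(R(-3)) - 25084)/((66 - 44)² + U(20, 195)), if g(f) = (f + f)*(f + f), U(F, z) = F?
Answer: -4975/126 ≈ -39.484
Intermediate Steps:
R(v) = 4*v² (R(v) = (2*v)² = 4*v²)
g(f) = 4*f² (g(f) = (2*f)*(2*f) = 4*f²)
(g(R(-3)) - 25084)/((66 - 44)² + U(20, 195)) = (4*(4*(-3)²)² - 25084)/((66 - 44)² + 20) = (4*(4*9)² - 25084)/(22² + 20) = (4*36² - 25084)/(484 + 20) = (4*1296 - 25084)/504 = (5184 - 25084)*(1/504) = -19900*1/504 = -4975/126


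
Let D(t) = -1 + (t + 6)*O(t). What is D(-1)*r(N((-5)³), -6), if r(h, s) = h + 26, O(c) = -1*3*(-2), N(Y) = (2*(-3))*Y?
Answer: 22504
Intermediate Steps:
N(Y) = -6*Y
O(c) = 6 (O(c) = -3*(-2) = 6)
r(h, s) = 26 + h
D(t) = 35 + 6*t (D(t) = -1 + (t + 6)*6 = -1 + (6 + t)*6 = -1 + (36 + 6*t) = 35 + 6*t)
D(-1)*r(N((-5)³), -6) = (35 + 6*(-1))*(26 - 6*(-5)³) = (35 - 6)*(26 - 6*(-125)) = 29*(26 + 750) = 29*776 = 22504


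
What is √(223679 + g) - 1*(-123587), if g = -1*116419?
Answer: 123587 + 2*√26815 ≈ 1.2391e+5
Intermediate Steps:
g = -116419
√(223679 + g) - 1*(-123587) = √(223679 - 116419) - 1*(-123587) = √107260 + 123587 = 2*√26815 + 123587 = 123587 + 2*√26815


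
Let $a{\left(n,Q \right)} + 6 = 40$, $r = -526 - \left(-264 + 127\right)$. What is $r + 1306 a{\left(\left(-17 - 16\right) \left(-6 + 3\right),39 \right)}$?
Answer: $44015$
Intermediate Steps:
$r = -389$ ($r = -526 - -137 = -526 + 137 = -389$)
$a{\left(n,Q \right)} = 34$ ($a{\left(n,Q \right)} = -6 + 40 = 34$)
$r + 1306 a{\left(\left(-17 - 16\right) \left(-6 + 3\right),39 \right)} = -389 + 1306 \cdot 34 = -389 + 44404 = 44015$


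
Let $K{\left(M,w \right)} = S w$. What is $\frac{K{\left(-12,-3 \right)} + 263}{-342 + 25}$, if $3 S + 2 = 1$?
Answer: $- \frac{264}{317} \approx -0.83281$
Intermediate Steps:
$S = - \frac{1}{3}$ ($S = - \frac{2}{3} + \frac{1}{3} \cdot 1 = - \frac{2}{3} + \frac{1}{3} = - \frac{1}{3} \approx -0.33333$)
$K{\left(M,w \right)} = - \frac{w}{3}$
$\frac{K{\left(-12,-3 \right)} + 263}{-342 + 25} = \frac{\left(- \frac{1}{3}\right) \left(-3\right) + 263}{-342 + 25} = \frac{1 + 263}{-317} = 264 \left(- \frac{1}{317}\right) = - \frac{264}{317}$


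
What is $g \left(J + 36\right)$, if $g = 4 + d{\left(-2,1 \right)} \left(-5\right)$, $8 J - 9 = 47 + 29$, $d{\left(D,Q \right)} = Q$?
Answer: $- \frac{373}{8} \approx -46.625$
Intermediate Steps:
$J = \frac{85}{8}$ ($J = \frac{9}{8} + \frac{47 + 29}{8} = \frac{9}{8} + \frac{1}{8} \cdot 76 = \frac{9}{8} + \frac{19}{2} = \frac{85}{8} \approx 10.625$)
$g = -1$ ($g = 4 + 1 \left(-5\right) = 4 - 5 = -1$)
$g \left(J + 36\right) = - (\frac{85}{8} + 36) = \left(-1\right) \frac{373}{8} = - \frac{373}{8}$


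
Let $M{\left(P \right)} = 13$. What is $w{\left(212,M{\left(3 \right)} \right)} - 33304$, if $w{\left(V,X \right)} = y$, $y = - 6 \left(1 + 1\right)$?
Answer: $-33316$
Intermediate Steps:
$y = -12$ ($y = \left(-6\right) 2 = -12$)
$w{\left(V,X \right)} = -12$
$w{\left(212,M{\left(3 \right)} \right)} - 33304 = -12 - 33304 = -33316$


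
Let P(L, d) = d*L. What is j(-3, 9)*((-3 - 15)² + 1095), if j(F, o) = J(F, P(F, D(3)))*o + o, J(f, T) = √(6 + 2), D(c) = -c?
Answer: 12771 + 25542*√2 ≈ 48893.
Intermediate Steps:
P(L, d) = L*d
J(f, T) = 2*√2 (J(f, T) = √8 = 2*√2)
j(F, o) = o + 2*o*√2 (j(F, o) = (2*√2)*o + o = 2*o*√2 + o = o + 2*o*√2)
j(-3, 9)*((-3 - 15)² + 1095) = (9*(1 + 2*√2))*((-3 - 15)² + 1095) = (9 + 18*√2)*((-18)² + 1095) = (9 + 18*√2)*(324 + 1095) = (9 + 18*√2)*1419 = 12771 + 25542*√2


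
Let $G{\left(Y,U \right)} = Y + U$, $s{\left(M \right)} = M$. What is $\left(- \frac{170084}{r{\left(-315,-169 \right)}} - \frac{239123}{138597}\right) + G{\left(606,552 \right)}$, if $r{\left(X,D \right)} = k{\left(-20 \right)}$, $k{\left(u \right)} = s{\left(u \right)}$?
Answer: $\frac{6694564052}{692985} \approx 9660.5$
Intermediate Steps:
$k{\left(u \right)} = u$
$r{\left(X,D \right)} = -20$
$G{\left(Y,U \right)} = U + Y$
$\left(- \frac{170084}{r{\left(-315,-169 \right)}} - \frac{239123}{138597}\right) + G{\left(606,552 \right)} = \left(- \frac{170084}{-20} - \frac{239123}{138597}\right) + \left(552 + 606\right) = \left(\left(-170084\right) \left(- \frac{1}{20}\right) - \frac{239123}{138597}\right) + 1158 = \left(\frac{42521}{5} - \frac{239123}{138597}\right) + 1158 = \frac{5892087422}{692985} + 1158 = \frac{6694564052}{692985}$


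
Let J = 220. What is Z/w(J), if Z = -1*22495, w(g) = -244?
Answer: 22495/244 ≈ 92.193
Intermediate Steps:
Z = -22495
Z/w(J) = -22495/(-244) = -22495*(-1/244) = 22495/244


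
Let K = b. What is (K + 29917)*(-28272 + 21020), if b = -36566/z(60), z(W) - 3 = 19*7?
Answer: -3655140349/17 ≈ -2.1501e+8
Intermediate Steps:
z(W) = 136 (z(W) = 3 + 19*7 = 3 + 133 = 136)
b = -18283/68 (b = -36566/136 = -36566*1/136 = -18283/68 ≈ -268.87)
K = -18283/68 ≈ -268.87
(K + 29917)*(-28272 + 21020) = (-18283/68 + 29917)*(-28272 + 21020) = (2016073/68)*(-7252) = -3655140349/17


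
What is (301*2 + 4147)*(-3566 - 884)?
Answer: -21133050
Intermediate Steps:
(301*2 + 4147)*(-3566 - 884) = (602 + 4147)*(-4450) = 4749*(-4450) = -21133050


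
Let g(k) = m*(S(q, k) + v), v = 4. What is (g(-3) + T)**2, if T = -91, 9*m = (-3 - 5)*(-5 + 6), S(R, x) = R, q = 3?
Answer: 765625/81 ≈ 9452.2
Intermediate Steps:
m = -8/9 (m = ((-3 - 5)*(-5 + 6))/9 = (-8*1)/9 = (1/9)*(-8) = -8/9 ≈ -0.88889)
g(k) = -56/9 (g(k) = -8*(3 + 4)/9 = -8/9*7 = -56/9)
(g(-3) + T)**2 = (-56/9 - 91)**2 = (-875/9)**2 = 765625/81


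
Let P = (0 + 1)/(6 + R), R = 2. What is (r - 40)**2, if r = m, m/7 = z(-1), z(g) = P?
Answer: 97969/64 ≈ 1530.8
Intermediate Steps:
P = 1/8 (P = (0 + 1)/(6 + 2) = 1/8 ≈ 0.12500)
z(g) = 1/8
m = 7/8 (m = 7*(1/8) = 7/8 ≈ 0.87500)
r = 7/8 ≈ 0.87500
(r - 40)**2 = (7/8 - 40)**2 = (-313/8)**2 = 97969/64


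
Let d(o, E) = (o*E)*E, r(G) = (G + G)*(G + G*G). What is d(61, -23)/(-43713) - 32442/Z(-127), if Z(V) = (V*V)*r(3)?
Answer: -2160652201/2820187908 ≈ -0.76614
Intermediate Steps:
r(G) = 2*G*(G + G²) (r(G) = (2*G)*(G + G²) = 2*G*(G + G²))
Z(V) = 72*V² (Z(V) = (V*V)*(2*3²*(1 + 3)) = V²*(2*9*4) = V²*72 = 72*V²)
d(o, E) = o*E² (d(o, E) = (E*o)*E = o*E²)
d(61, -23)/(-43713) - 32442/Z(-127) = (61*(-23)²)/(-43713) - 32442/(72*(-127)²) = (61*529)*(-1/43713) - 32442/(72*16129) = 32269*(-1/43713) - 32442/1161288 = -32269/43713 - 32442*1/1161288 = -32269/43713 - 5407/193548 = -2160652201/2820187908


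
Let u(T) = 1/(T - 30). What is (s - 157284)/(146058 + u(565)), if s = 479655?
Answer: 172468485/78141031 ≈ 2.2071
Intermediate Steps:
u(T) = 1/(-30 + T)
(s - 157284)/(146058 + u(565)) = (479655 - 157284)/(146058 + 1/(-30 + 565)) = 322371/(146058 + 1/535) = 322371/(78141031/535) = 322371*(535/78141031) = 172468485/78141031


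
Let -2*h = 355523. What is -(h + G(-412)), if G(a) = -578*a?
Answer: -120749/2 ≈ -60375.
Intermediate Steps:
h = -355523/2 (h = -½*355523 = -355523/2 ≈ -1.7776e+5)
-(h + G(-412)) = -(-355523/2 - 578*(-412)) = -(-355523/2 + 238136) = -1*120749/2 = -120749/2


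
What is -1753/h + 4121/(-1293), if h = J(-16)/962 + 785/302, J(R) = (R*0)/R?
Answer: -687756943/1015005 ≈ -677.59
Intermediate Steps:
J(R) = 0 (J(R) = 0/R = 0)
h = 785/302 (h = 0/962 + 785/302 = 0*(1/962) + 785*(1/302) = 0 + 785/302 = 785/302 ≈ 2.5993)
-1753/h + 4121/(-1293) = -1753/785/302 + 4121/(-1293) = -1753*302/785 + 4121*(-1/1293) = -529406/785 - 4121/1293 = -687756943/1015005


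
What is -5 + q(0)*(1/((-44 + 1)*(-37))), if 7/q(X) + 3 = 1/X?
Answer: -5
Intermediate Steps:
q(X) = 7/(-3 + 1/X)
-5 + q(0)*(1/((-44 + 1)*(-37))) = -5 + (-7*0/(-1 + 3*0))*(1/((-44 + 1)*(-37))) = -5 + (-7*0/(-1 + 0))*(-1/37/(-43)) = -5 + (-7*0/(-1))*(-1/43*(-1/37)) = -5 - 7*0*(-1)*(1/1591) = -5 + 0*(1/1591) = -5 + 0 = -5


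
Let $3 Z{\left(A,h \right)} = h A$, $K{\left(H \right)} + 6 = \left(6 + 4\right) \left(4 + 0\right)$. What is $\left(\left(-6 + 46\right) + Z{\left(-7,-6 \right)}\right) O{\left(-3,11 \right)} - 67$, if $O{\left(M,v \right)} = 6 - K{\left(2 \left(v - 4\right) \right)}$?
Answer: $-1579$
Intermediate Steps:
$K{\left(H \right)} = 34$ ($K{\left(H \right)} = -6 + \left(6 + 4\right) \left(4 + 0\right) = -6 + 10 \cdot 4 = -6 + 40 = 34$)
$Z{\left(A,h \right)} = \frac{A h}{3}$ ($Z{\left(A,h \right)} = \frac{h A}{3} = \frac{A h}{3}$)
$O{\left(M,v \right)} = -28$ ($O{\left(M,v \right)} = 6 - 34 = -28$)
$\left(\left(-6 + 46\right) + Z{\left(-7,-6 \right)}\right) O{\left(-3,11 \right)} - 67 = \left(\left(-6 + 46\right) + \frac{1}{3} \left(-7\right) \left(-6\right)\right) \left(-28\right) - 67 = \left(40 + 14\right) \left(-28\right) - 67 = 54 \left(-28\right) - 67 = -1512 - 67 = -1579$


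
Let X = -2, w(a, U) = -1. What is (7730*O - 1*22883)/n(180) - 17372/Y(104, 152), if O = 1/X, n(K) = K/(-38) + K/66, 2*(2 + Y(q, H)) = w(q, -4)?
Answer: 709069/35 ≈ 20259.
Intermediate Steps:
Y(q, H) = -5/2 (Y(q, H) = -2 + (½)*(-1) = -2 - ½ = -5/2)
n(K) = -7*K/627 (n(K) = K*(-1/38) + K*(1/66) = -K/38 + K/66 = -7*K/627)
O = -½ (O = 1/(-2) = -½ ≈ -0.50000)
(7730*O - 1*22883)/n(180) - 17372/Y(104, 152) = (7730*(-½) - 1*22883)/((-7/627*180)) - 17372/(-5/2) = (-3865 - 22883)/(-420/209) - 17372*(-⅖) = -26748*(-209/420) + 34744/5 = 465861/35 + 34744/5 = 709069/35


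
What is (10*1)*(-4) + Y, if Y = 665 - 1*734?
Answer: -109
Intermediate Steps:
Y = -69 (Y = 665 - 734 = -69)
(10*1)*(-4) + Y = (10*1)*(-4) - 69 = 10*(-4) - 69 = -40 - 69 = -109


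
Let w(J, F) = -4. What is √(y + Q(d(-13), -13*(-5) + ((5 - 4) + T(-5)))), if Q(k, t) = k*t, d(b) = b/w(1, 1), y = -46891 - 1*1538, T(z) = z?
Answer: I*√192923/2 ≈ 219.61*I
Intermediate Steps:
y = -48429 (y = -46891 - 1538 = -48429)
d(b) = -b/4 (d(b) = b/(-4) = b*(-¼) = -b/4)
√(y + Q(d(-13), -13*(-5) + ((5 - 4) + T(-5)))) = √(-48429 + (-¼*(-13))*(-13*(-5) + ((5 - 4) - 5))) = √(-48429 + 13*(65 + (1 - 5))/4) = √(-48429 + 13*(65 - 4)/4) = √(-48429 + (13/4)*61) = √(-48429 + 793/4) = √(-192923/4) = I*√192923/2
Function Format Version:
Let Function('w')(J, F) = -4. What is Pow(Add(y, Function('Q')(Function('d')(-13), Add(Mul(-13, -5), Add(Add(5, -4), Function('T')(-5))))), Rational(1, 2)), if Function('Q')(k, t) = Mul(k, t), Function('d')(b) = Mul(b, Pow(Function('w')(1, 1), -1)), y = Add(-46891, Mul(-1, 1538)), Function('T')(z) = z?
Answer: Mul(Rational(1, 2), I, Pow(192923, Rational(1, 2))) ≈ Mul(219.61, I)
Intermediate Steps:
y = -48429 (y = Add(-46891, -1538) = -48429)
Function('d')(b) = Mul(Rational(-1, 4), b) (Function('d')(b) = Mul(b, Pow(-4, -1)) = Mul(b, Rational(-1, 4)) = Mul(Rational(-1, 4), b))
Pow(Add(y, Function('Q')(Function('d')(-13), Add(Mul(-13, -5), Add(Add(5, -4), Function('T')(-5))))), Rational(1, 2)) = Pow(Add(-48429, Mul(Mul(Rational(-1, 4), -13), Add(Mul(-13, -5), Add(Add(5, -4), -5)))), Rational(1, 2)) = Pow(Add(-48429, Mul(Rational(13, 4), Add(65, Add(1, -5)))), Rational(1, 2)) = Pow(Add(-48429, Mul(Rational(13, 4), Add(65, -4))), Rational(1, 2)) = Pow(Add(-48429, Mul(Rational(13, 4), 61)), Rational(1, 2)) = Pow(Add(-48429, Rational(793, 4)), Rational(1, 2)) = Pow(Rational(-192923, 4), Rational(1, 2)) = Mul(Rational(1, 2), I, Pow(192923, Rational(1, 2)))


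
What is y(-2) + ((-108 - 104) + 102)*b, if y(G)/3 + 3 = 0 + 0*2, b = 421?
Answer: -46319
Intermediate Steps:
y(G) = -9 (y(G) = -9 + 3*(0 + 0*2) = -9 + 3*(0 + 0) = -9 + 3*0 = -9 + 0 = -9)
y(-2) + ((-108 - 104) + 102)*b = -9 + ((-108 - 104) + 102)*421 = -9 + (-212 + 102)*421 = -9 - 110*421 = -9 - 46310 = -46319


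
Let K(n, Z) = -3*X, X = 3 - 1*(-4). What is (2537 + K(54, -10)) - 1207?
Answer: 1309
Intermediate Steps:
X = 7 (X = 3 + 4 = 7)
K(n, Z) = -21 (K(n, Z) = -3*7 = -21)
(2537 + K(54, -10)) - 1207 = (2537 - 21) - 1207 = 2516 - 1207 = 1309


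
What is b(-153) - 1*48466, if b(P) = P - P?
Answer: -48466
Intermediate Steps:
b(P) = 0
b(-153) - 1*48466 = 0 - 1*48466 = 0 - 48466 = -48466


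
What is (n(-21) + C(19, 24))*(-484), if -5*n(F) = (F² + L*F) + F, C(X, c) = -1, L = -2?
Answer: 226028/5 ≈ 45206.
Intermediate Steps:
n(F) = -F²/5 + F/5 (n(F) = -((F² - 2*F) + F)/5 = -(F² - F)/5 = -F²/5 + F/5)
(n(-21) + C(19, 24))*(-484) = ((⅕)*(-21)*(1 - 1*(-21)) - 1)*(-484) = ((⅕)*(-21)*(1 + 21) - 1)*(-484) = ((⅕)*(-21)*22 - 1)*(-484) = (-462/5 - 1)*(-484) = -467/5*(-484) = 226028/5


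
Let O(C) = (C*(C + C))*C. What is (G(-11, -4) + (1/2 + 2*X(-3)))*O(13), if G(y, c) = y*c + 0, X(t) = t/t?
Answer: 204321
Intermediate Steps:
O(C) = 2*C**3 (O(C) = (C*(2*C))*C = (2*C**2)*C = 2*C**3)
X(t) = 1
G(y, c) = c*y (G(y, c) = c*y + 0 = c*y)
(G(-11, -4) + (1/2 + 2*X(-3)))*O(13) = (-4*(-11) + (1/2 + 2*1))*(2*13**3) = (44 + (1/2 + 2))*(2*2197) = (44 + 5/2)*4394 = (93/2)*4394 = 204321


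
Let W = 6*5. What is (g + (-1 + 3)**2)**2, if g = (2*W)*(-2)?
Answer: 13456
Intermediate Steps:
W = 30
g = -120 (g = (2*30)*(-2) = 60*(-2) = -120)
(g + (-1 + 3)**2)**2 = (-120 + (-1 + 3)**2)**2 = (-120 + 2**2)**2 = (-120 + 4)**2 = (-116)**2 = 13456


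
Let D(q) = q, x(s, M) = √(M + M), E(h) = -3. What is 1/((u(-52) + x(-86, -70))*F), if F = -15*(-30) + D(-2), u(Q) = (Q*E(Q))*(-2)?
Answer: -39/5459104 - I*√35/21836416 ≈ -7.144e-6 - 2.7093e-7*I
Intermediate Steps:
x(s, M) = √2*√M (x(s, M) = √(2*M) = √2*√M)
u(Q) = 6*Q (u(Q) = (Q*(-3))*(-2) = -3*Q*(-2) = 6*Q)
F = 448 (F = -15*(-30) - 2 = 450 - 2 = 448)
1/((u(-52) + x(-86, -70))*F) = 1/((6*(-52) + √2*√(-70))*448) = (1/448)/(-312 + √2*(I*√70)) = (1/448)/(-312 + 2*I*√35) = 1/(448*(-312 + 2*I*√35))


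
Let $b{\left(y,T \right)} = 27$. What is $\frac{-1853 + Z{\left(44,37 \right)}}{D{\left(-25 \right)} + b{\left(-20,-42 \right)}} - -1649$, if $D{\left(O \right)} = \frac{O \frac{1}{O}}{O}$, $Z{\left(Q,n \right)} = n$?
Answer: $\frac{533013}{337} \approx 1581.6$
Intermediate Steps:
$D{\left(O \right)} = \frac{1}{O}$ ($D{\left(O \right)} = 1 \frac{1}{O} = \frac{1}{O}$)
$\frac{-1853 + Z{\left(44,37 \right)}}{D{\left(-25 \right)} + b{\left(-20,-42 \right)}} - -1649 = \frac{-1853 + 37}{\frac{1}{-25} + 27} - -1649 = - \frac{1816}{- \frac{1}{25} + 27} + 1649 = - \frac{1816}{\frac{674}{25}} + 1649 = \left(-1816\right) \frac{25}{674} + 1649 = - \frac{22700}{337} + 1649 = \frac{533013}{337}$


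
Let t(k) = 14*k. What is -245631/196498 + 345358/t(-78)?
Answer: -655099859/2063229 ≈ -317.51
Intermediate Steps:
-245631/196498 + 345358/t(-78) = -245631/196498 + 345358/((14*(-78))) = -245631*1/196498 + 345358/(-1092) = -245631/196498 + 345358*(-1/1092) = -245631/196498 - 13283/42 = -655099859/2063229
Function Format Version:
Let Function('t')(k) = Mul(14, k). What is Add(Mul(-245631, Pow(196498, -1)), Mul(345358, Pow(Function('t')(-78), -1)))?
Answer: Rational(-655099859, 2063229) ≈ -317.51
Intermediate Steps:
Add(Mul(-245631, Pow(196498, -1)), Mul(345358, Pow(Function('t')(-78), -1))) = Add(Mul(-245631, Pow(196498, -1)), Mul(345358, Pow(Mul(14, -78), -1))) = Add(Mul(-245631, Rational(1, 196498)), Mul(345358, Pow(-1092, -1))) = Add(Rational(-245631, 196498), Mul(345358, Rational(-1, 1092))) = Add(Rational(-245631, 196498), Rational(-13283, 42)) = Rational(-655099859, 2063229)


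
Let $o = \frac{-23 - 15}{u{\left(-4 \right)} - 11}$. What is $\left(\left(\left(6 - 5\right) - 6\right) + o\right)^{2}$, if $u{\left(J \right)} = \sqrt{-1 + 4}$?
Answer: $\frac{8479}{3481} - \frac{3268 \sqrt{3}}{3481} \approx 0.80973$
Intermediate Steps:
$u{\left(J \right)} = \sqrt{3}$
$o = - \frac{38}{-11 + \sqrt{3}}$ ($o = \frac{-23 - 15}{\sqrt{3} - 11} = - \frac{38}{-11 + \sqrt{3}} \approx 4.1002$)
$\left(\left(\left(6 - 5\right) - 6\right) + o\right)^{2} = \left(\left(\left(6 - 5\right) - 6\right) + \left(\frac{209}{59} + \frac{19 \sqrt{3}}{59}\right)\right)^{2} = \left(\left(1 - 6\right) + \left(\frac{209}{59} + \frac{19 \sqrt{3}}{59}\right)\right)^{2} = \left(-5 + \left(\frac{209}{59} + \frac{19 \sqrt{3}}{59}\right)\right)^{2} = \left(- \frac{86}{59} + \frac{19 \sqrt{3}}{59}\right)^{2}$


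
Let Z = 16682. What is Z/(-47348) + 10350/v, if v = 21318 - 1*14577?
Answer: 157727/133322 ≈ 1.1831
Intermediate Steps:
v = 6741 (v = 21318 - 14577 = 6741)
Z/(-47348) + 10350/v = 16682/(-47348) + 10350/6741 = 16682*(-1/47348) + 10350*(1/6741) = -439/1246 + 1150/749 = 157727/133322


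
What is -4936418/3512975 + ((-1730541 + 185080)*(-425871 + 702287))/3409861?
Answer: -214389305983230214/1711250920925 ≈ -1.2528e+5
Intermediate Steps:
-4936418/3512975 + ((-1730541 + 185080)*(-425871 + 702287))/3409861 = -4936418*1/3512975 - 1545461*276416*(1/3409861) = -4936418/3512975 - 427190147776*1/3409861 = -4936418/3512975 - 61027163968/487123 = -214389305983230214/1711250920925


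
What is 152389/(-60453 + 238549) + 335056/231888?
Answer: 5938082113/2581145328 ≈ 2.3006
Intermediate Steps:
152389/(-60453 + 238549) + 335056/231888 = 152389/178096 + 335056*(1/231888) = 152389*(1/178096) + 20941/14493 = 152389/178096 + 20941/14493 = 5938082113/2581145328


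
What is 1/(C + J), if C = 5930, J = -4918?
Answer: 1/1012 ≈ 0.00098814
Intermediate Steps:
1/(C + J) = 1/(5930 - 4918) = 1/1012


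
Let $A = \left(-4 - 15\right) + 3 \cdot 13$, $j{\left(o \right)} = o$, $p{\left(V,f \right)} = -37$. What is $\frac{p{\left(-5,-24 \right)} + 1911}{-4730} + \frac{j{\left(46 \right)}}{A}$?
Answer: $\frac{1801}{946} \approx 1.9038$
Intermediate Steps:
$A = 20$ ($A = -19 + 39 = 20$)
$\frac{p{\left(-5,-24 \right)} + 1911}{-4730} + \frac{j{\left(46 \right)}}{A} = \frac{-37 + 1911}{-4730} + \frac{46}{20} = 1874 \left(- \frac{1}{4730}\right) + 46 \cdot \frac{1}{20} = - \frac{937}{2365} + \frac{23}{10} = \frac{1801}{946}$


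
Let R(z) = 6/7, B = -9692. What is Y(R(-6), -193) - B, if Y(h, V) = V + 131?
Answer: 9630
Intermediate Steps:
R(z) = 6/7 (R(z) = 6*(1/7) = 6/7)
Y(h, V) = 131 + V
Y(R(-6), -193) - B = (131 - 193) - 1*(-9692) = -62 + 9692 = 9630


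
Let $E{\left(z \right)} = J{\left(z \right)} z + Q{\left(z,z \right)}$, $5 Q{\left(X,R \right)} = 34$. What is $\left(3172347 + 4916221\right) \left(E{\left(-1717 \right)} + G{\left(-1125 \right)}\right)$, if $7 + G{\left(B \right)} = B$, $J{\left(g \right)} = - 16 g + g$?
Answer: $- \frac{1788481882274968}{5} \approx -3.577 \cdot 10^{14}$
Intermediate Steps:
$J{\left(g \right)} = - 15 g$
$G{\left(B \right)} = -7 + B$
$Q{\left(X,R \right)} = \frac{34}{5}$ ($Q{\left(X,R \right)} = \frac{1}{5} \cdot 34 = \frac{34}{5}$)
$E{\left(z \right)} = \frac{34}{5} - 15 z^{2}$ ($E{\left(z \right)} = - 15 z z + \frac{34}{5} = - 15 z^{2} + \frac{34}{5} = \frac{34}{5} - 15 z^{2}$)
$\left(3172347 + 4916221\right) \left(E{\left(-1717 \right)} + G{\left(-1125 \right)}\right) = \left(3172347 + 4916221\right) \left(\left(\frac{34}{5} - 15 \left(-1717\right)^{2}\right) - 1132\right) = 8088568 \left(\left(\frac{34}{5} - 44221335\right) - 1132\right) = 8088568 \left(- \frac{221106641}{5} - 1132\right) = 8088568 \left(- \frac{221112301}{5}\right) = - \frac{1788481882274968}{5}$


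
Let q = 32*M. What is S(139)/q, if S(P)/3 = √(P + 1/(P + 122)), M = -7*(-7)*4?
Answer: √263030/90944 ≈ 0.0056393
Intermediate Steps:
M = 196 (M = 49*4 = 196)
S(P) = 3*√(P + 1/(122 + P)) (S(P) = 3*√(P + 1/(P + 122)) = 3*√(P + 1/(122 + P)))
q = 6272 (q = 32*196 = 6272)
S(139)/q = (3*√((1 + 139*(122 + 139))/(122 + 139)))/6272 = (3*√((1 + 139*261)/261))*(1/6272) = (3*√((1 + 36279)/261))*(1/6272) = (3*√((1/261)*36280))*(1/6272) = (3*√(36280/261))*(1/6272) = (3*(2*√263030/87))*(1/6272) = (2*√263030/29)*(1/6272) = √263030/90944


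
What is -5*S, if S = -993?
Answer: 4965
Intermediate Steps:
-5*S = -5*(-993) = 4965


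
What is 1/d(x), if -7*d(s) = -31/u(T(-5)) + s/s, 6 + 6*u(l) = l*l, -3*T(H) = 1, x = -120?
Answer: -371/1727 ≈ -0.21482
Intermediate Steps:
T(H) = -⅓ (T(H) = -⅓*1 = -⅓)
u(l) = -1 + l²/6 (u(l) = -1 + (l*l)/6 = -1 + l²/6)
d(s) = -1727/371 (d(s) = -(-31/(-1 + (-⅓)²/6) + s/s)/7 = -(-31/(-1 + (⅙)*(⅑)) + 1)/7 = -(-31/(-1 + 1/54) + 1)/7 = -(-31/(-53/54) + 1)/7 = -(-31*(-54/53) + 1)/7 = -(1674/53 + 1)/7 = -⅐*1727/53 = -1727/371)
1/d(x) = 1/(-1727/371) = -371/1727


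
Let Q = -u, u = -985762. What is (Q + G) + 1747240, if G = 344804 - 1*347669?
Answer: 2730137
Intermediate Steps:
G = -2865 (G = 344804 - 347669 = -2865)
Q = 985762 (Q = -1*(-985762) = 985762)
(Q + G) + 1747240 = (985762 - 2865) + 1747240 = 982897 + 1747240 = 2730137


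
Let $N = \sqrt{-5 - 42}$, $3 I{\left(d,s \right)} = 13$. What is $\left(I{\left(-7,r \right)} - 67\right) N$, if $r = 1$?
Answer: $- \frac{188 i \sqrt{47}}{3} \approx - 429.62 i$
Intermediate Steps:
$I{\left(d,s \right)} = \frac{13}{3}$ ($I{\left(d,s \right)} = \frac{1}{3} \cdot 13 = \frac{13}{3}$)
$N = i \sqrt{47}$ ($N = \sqrt{-47} = i \sqrt{47} \approx 6.8557 i$)
$\left(I{\left(-7,r \right)} - 67\right) N = \left(\frac{13}{3} - 67\right) i \sqrt{47} = - \frac{188 i \sqrt{47}}{3}$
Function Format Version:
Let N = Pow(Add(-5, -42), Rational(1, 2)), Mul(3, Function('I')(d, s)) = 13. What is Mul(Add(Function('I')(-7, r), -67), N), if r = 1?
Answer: Mul(Rational(-188, 3), I, Pow(47, Rational(1, 2))) ≈ Mul(-429.62, I)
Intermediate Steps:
Function('I')(d, s) = Rational(13, 3) (Function('I')(d, s) = Mul(Rational(1, 3), 13) = Rational(13, 3))
N = Mul(I, Pow(47, Rational(1, 2))) (N = Pow(-47, Rational(1, 2)) = Mul(I, Pow(47, Rational(1, 2))) ≈ Mul(6.8557, I))
Mul(Add(Function('I')(-7, r), -67), N) = Mul(Add(Rational(13, 3), -67), Mul(I, Pow(47, Rational(1, 2)))) = Mul(Rational(-188, 3), Mul(I, Pow(47, Rational(1, 2)))) = Mul(Rational(-188, 3), I, Pow(47, Rational(1, 2)))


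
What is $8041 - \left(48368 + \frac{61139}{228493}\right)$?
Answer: $- \frac{9214498350}{228493} \approx -40327.0$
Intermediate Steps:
$8041 - \left(48368 + \frac{61139}{228493}\right) = 8041 - \left(48368 + 61139 \cdot \frac{1}{228493}\right) = 8041 - \frac{11051810563}{228493} = - \frac{9214498350}{228493}$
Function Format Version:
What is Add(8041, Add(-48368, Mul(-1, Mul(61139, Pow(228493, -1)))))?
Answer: Rational(-9214498350, 228493) ≈ -40327.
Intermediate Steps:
Add(8041, Add(-48368, Mul(-1, Mul(61139, Pow(228493, -1))))) = Add(8041, Add(-48368, Mul(-1, Mul(61139, Rational(1, 228493))))) = Add(8041, Add(-48368, Mul(-1, Rational(61139, 228493)))) = Add(8041, Add(-48368, Rational(-61139, 228493))) = Add(8041, Rational(-11051810563, 228493)) = Rational(-9214498350, 228493)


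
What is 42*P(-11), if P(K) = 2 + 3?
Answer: 210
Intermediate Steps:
P(K) = 5
42*P(-11) = 42*5 = 210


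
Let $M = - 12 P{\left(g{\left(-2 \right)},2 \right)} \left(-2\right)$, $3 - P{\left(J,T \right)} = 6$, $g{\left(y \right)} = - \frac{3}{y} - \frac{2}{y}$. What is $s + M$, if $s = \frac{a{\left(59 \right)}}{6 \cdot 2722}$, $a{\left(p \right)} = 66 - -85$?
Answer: $- \frac{1175753}{16332} \approx -71.991$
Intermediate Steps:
$g{\left(y \right)} = - \frac{5}{y}$
$a{\left(p \right)} = 151$ ($a{\left(p \right)} = 66 + 85 = 151$)
$P{\left(J,T \right)} = -3$ ($P{\left(J,T \right)} = 3 - 6 = -3$)
$M = -72$ ($M = \left(-12\right) \left(-3\right) \left(-2\right) = 36 \left(-2\right) = -72$)
$s = \frac{151}{16332}$ ($s = \frac{151}{6 \cdot 2722} = \frac{151}{16332} \approx 0.0092456$)
$s + M = \frac{151}{16332} - 72 = - \frac{1175753}{16332}$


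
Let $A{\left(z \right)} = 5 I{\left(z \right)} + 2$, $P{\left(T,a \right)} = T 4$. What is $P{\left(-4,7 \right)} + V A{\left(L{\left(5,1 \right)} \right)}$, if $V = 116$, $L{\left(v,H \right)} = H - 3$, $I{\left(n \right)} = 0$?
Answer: $216$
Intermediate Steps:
$P{\left(T,a \right)} = 4 T$
$L{\left(v,H \right)} = -3 + H$
$A{\left(z \right)} = 2$ ($A{\left(z \right)} = 5 \cdot 0 + 2 = 0 + 2 = 2$)
$P{\left(-4,7 \right)} + V A{\left(L{\left(5,1 \right)} \right)} = 4 \left(-4\right) + 116 \cdot 2 = -16 + 232 = 216$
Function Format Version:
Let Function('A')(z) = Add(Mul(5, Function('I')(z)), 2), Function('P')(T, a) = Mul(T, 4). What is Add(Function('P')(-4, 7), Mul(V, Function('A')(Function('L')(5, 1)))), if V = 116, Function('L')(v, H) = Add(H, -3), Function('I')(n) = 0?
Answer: 216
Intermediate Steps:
Function('P')(T, a) = Mul(4, T)
Function('L')(v, H) = Add(-3, H)
Function('A')(z) = 2 (Function('A')(z) = Add(Mul(5, 0), 2) = Add(0, 2) = 2)
Add(Function('P')(-4, 7), Mul(V, Function('A')(Function('L')(5, 1)))) = Add(Mul(4, -4), Mul(116, 2)) = Add(-16, 232) = 216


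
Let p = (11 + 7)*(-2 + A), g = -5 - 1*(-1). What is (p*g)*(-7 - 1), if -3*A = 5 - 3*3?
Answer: -384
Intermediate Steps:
g = -4 (g = -5 + 1 = -4)
A = 4/3 (A = -(5 - 3*3)/3 = -(5 - 9)/3 = -⅓*(-4) = 4/3 ≈ 1.3333)
p = -12 (p = (11 + 7)*(-2 + 4/3) = 18*(-⅔) = -12)
(p*g)*(-7 - 1) = (-12*(-4))*(-7 - 1) = 48*(-8) = -384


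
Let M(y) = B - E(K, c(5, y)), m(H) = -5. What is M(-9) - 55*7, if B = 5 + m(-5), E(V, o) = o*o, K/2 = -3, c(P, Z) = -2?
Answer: -389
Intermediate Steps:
K = -6 (K = 2*(-3) = -6)
E(V, o) = o**2
B = 0 (B = 5 - 5 = 0)
M(y) = -4 (M(y) = 0 - 1*(-2)**2 = 0 - 1*4 = 0 - 4 = -4)
M(-9) - 55*7 = -4 - 55*7 = -4 - 385 = -389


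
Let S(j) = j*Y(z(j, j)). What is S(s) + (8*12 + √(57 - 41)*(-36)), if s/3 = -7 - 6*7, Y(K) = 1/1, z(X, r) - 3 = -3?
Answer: -195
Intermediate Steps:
z(X, r) = 0 (z(X, r) = 3 - 3 = 0)
Y(K) = 1
s = -147 (s = 3*(-7 - 6*7) = 3*(-7 - 42) = 3*(-49) = -147)
S(j) = j (S(j) = j*1 = j)
S(s) + (8*12 + √(57 - 41)*(-36)) = -147 + (8*12 + √(57 - 41)*(-36)) = -147 + (96 + √16*(-36)) = -147 + (96 + 4*(-36)) = -147 + (96 - 144) = -147 - 48 = -195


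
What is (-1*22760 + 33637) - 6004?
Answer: 4873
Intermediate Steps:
(-1*22760 + 33637) - 6004 = (-22760 + 33637) - 6004 = 10877 - 6004 = 4873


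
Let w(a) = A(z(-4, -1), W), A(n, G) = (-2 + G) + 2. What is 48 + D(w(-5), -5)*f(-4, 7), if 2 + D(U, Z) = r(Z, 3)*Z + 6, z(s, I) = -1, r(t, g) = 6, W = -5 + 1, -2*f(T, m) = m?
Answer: 139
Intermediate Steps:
f(T, m) = -m/2
W = -4
A(n, G) = G
w(a) = -4
D(U, Z) = 4 + 6*Z (D(U, Z) = -2 + (6*Z + 6) = -2 + (6 + 6*Z) = 4 + 6*Z)
48 + D(w(-5), -5)*f(-4, 7) = 48 + (4 + 6*(-5))*(-1/2*7) = 48 + (4 - 30)*(-7/2) = 48 - 26*(-7/2) = 48 + 91 = 139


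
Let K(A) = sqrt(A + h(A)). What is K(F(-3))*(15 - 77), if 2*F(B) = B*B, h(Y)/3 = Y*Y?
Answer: -93*sqrt(29) ≈ -500.82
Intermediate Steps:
h(Y) = 3*Y**2 (h(Y) = 3*(Y*Y) = 3*Y**2)
F(B) = B**2/2 (F(B) = (B*B)/2 = B**2/2)
K(A) = sqrt(A + 3*A**2)
K(F(-3))*(15 - 77) = sqrt(((1/2)*(-3)**2)*(1 + 3*((1/2)*(-3)**2)))*(15 - 77) = sqrt(((1/2)*9)*(1 + 3*((1/2)*9)))*(-62) = sqrt(9*(1 + 3*(9/2))/2)*(-62) = sqrt(9*(1 + 27/2)/2)*(-62) = sqrt((9/2)*(29/2))*(-62) = sqrt(261/4)*(-62) = (3*sqrt(29)/2)*(-62) = -93*sqrt(29)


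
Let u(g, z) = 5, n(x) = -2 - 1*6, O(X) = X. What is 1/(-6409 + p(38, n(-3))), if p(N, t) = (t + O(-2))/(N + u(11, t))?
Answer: -43/275597 ≈ -0.00015602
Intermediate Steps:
n(x) = -8 (n(x) = -2 - 6 = -8)
p(N, t) = (-2 + t)/(5 + N) (p(N, t) = (t - 2)/(N + 5) = (-2 + t)/(5 + N))
1/(-6409 + p(38, n(-3))) = 1/(-6409 + (-2 - 8)/(5 + 38)) = 1/(-6409 - 10/43) = 1/(-275597/43) = -43/275597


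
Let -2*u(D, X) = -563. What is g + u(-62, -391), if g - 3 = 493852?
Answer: 988273/2 ≈ 4.9414e+5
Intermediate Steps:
g = 493855 (g = 3 + 493852 = 493855)
u(D, X) = 563/2 (u(D, X) = -½*(-563) = 563/2)
g + u(-62, -391) = 493855 + 563/2 = 988273/2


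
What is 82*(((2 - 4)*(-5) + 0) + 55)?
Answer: 5330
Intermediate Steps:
82*(((2 - 4)*(-5) + 0) + 55) = 82*((-2*(-5) + 0) + 55) = 82*((10 + 0) + 55) = 82*(10 + 55) = 82*65 = 5330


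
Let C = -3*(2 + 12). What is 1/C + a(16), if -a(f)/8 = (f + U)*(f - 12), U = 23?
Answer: -52417/42 ≈ -1248.0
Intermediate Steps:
a(f) = -8*(-12 + f)*(23 + f) (a(f) = -8*(f + 23)*(f - 12) = -8*(23 + f)*(-12 + f) = -8*(-12 + f)*(23 + f))
C = -42 (C = -3*14 = -42)
1/C + a(16) = 1/(-42) + (2208 - 88*16 - 8*16²) = -1/42 + (2208 - 1408 - 8*256) = -1/42 + (2208 - 1408 - 2048) = -1/42 - 1248 = -52417/42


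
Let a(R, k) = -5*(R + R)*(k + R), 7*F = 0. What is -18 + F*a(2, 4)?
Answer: -18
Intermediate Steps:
F = 0 (F = (⅐)*0 = 0)
a(R, k) = -10*R*(R + k) (a(R, k) = -5*2*R*(R + k) = -10*R*(R + k))
-18 + F*a(2, 4) = -18 + 0*(-10*2*(2 + 4)) = -18 + 0*(-10*2*6) = -18 + 0*(-120) = -18 + 0 = -18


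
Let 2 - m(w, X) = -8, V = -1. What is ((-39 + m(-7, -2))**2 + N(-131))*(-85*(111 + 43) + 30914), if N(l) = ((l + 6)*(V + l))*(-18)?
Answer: -5278738016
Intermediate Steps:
m(w, X) = 10 (m(w, X) = 2 - 1*(-8) = 2 + 8 = 10)
N(l) = -18*(-1 + l)*(6 + l) (N(l) = ((l + 6)*(-1 + l))*(-18) = ((6 + l)*(-1 + l))*(-18) = ((-1 + l)*(6 + l))*(-18) = -18*(-1 + l)*(6 + l))
((-39 + m(-7, -2))**2 + N(-131))*(-85*(111 + 43) + 30914) = ((-39 + 10)**2 + (108 - 90*(-131) - 18*(-131)**2))*(-85*(111 + 43) + 30914) = ((-29)**2 + (108 + 11790 - 18*17161))*(-85*154 + 30914) = (841 + (108 + 11790 - 308898))*(-13090 + 30914) = (841 - 297000)*17824 = -296159*17824 = -5278738016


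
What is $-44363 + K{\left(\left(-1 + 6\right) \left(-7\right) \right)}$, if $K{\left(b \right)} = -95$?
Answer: $-44458$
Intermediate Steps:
$-44363 + K{\left(\left(-1 + 6\right) \left(-7\right) \right)} = -44363 - 95 = -44458$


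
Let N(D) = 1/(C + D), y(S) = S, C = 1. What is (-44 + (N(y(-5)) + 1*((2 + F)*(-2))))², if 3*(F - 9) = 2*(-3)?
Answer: 62001/16 ≈ 3875.1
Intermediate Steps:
F = 7 (F = 9 + (2*(-3))/3 = 9 + (⅓)*(-6) = 9 - 2 = 7)
N(D) = 1/(1 + D)
(-44 + (N(y(-5)) + 1*((2 + F)*(-2))))² = (-44 + (1/(1 - 5) + 1*((2 + 7)*(-2))))² = (-44 + (1/(-4) + 1*(9*(-2))))² = (-44 + (-¼ + 1*(-18)))² = (-44 + (-¼ - 18))² = (-44 - 73/4)² = (-249/4)² = 62001/16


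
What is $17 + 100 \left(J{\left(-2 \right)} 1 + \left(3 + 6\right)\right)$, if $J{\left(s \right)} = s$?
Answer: $717$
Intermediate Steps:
$17 + 100 \left(J{\left(-2 \right)} 1 + \left(3 + 6\right)\right) = 17 + 100 \left(\left(-2\right) 1 + \left(3 + 6\right)\right) = 17 + 100 \left(-2 + 9\right) = 17 + 100 \cdot 7 = 17 + 700 = 717$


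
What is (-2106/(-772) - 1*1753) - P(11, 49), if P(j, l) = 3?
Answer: -676763/386 ≈ -1753.3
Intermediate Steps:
(-2106/(-772) - 1*1753) - P(11, 49) = (-2106/(-772) - 1*1753) - 1*3 = (-2106*(-1/772) - 1753) - 3 = (1053/386 - 1753) - 3 = -675605/386 - 3 = -676763/386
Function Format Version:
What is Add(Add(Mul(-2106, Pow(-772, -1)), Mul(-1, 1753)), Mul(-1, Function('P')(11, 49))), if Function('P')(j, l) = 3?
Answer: Rational(-676763, 386) ≈ -1753.3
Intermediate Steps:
Add(Add(Mul(-2106, Pow(-772, -1)), Mul(-1, 1753)), Mul(-1, Function('P')(11, 49))) = Add(Add(Mul(-2106, Pow(-772, -1)), Mul(-1, 1753)), Mul(-1, 3)) = Add(Add(Mul(-2106, Rational(-1, 772)), -1753), -3) = Add(Add(Rational(1053, 386), -1753), -3) = Add(Rational(-675605, 386), -3) = Rational(-676763, 386)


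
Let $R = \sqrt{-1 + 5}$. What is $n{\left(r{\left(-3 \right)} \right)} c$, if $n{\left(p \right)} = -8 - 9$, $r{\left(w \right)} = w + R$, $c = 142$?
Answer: $-2414$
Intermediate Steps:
$R = 2$ ($R = \sqrt{4} = 2$)
$r{\left(w \right)} = 2 + w$ ($r{\left(w \right)} = w + 2 = 2 + w$)
$n{\left(p \right)} = -17$ ($n{\left(p \right)} = -8 - 9 = -17$)
$n{\left(r{\left(-3 \right)} \right)} c = \left(-17\right) 142 = -2414$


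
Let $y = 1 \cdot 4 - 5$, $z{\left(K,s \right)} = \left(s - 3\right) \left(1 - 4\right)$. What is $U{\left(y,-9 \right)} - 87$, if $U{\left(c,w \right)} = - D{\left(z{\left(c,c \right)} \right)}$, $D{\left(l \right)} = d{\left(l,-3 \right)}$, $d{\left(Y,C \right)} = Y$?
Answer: $-99$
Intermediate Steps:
$z{\left(K,s \right)} = 9 - 3 s$ ($z{\left(K,s \right)} = \left(-3 + s\right) \left(-3\right) = 9 - 3 s$)
$D{\left(l \right)} = l$
$y = -1$ ($y = 4 - 5 = -1$)
$U{\left(c,w \right)} = -9 + 3 c$ ($U{\left(c,w \right)} = - (9 - 3 c) = -9 + 3 c$)
$U{\left(y,-9 \right)} - 87 = \left(-9 + 3 \left(-1\right)\right) - 87 = \left(-9 - 3\right) - 87 = -12 - 87 = -99$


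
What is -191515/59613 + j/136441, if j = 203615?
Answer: -13992397120/8133657333 ≈ -1.7203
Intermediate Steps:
-191515/59613 + j/136441 = -191515/59613 + 203615/136441 = -13992397120/8133657333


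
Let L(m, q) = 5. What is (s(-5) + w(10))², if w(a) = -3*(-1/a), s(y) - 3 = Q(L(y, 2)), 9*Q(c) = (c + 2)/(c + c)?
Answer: 23104/2025 ≈ 11.409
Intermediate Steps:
Q(c) = (2 + c)/(18*c) (Q(c) = ((c + 2)/(c + c))/9 = ((2 + c)/((2*c)))/9 = ((2 + c)*(1/(2*c)))/9 = ((2 + c)/(2*c))/9 = (2 + c)/(18*c))
s(y) = 277/90 (s(y) = 3 + (1/18)*(2 + 5)/5 = 3 + (1/18)*(⅕)*7 = 3 + 7/90 = 277/90)
w(a) = 3/a (w(a) = -3*(-1/a) = -(-3)/a = 3/a)
(s(-5) + w(10))² = (277/90 + 3/10)² = (152/45)² = 23104/2025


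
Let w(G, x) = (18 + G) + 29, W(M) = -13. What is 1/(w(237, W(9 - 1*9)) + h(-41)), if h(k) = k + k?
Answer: 1/202 ≈ 0.0049505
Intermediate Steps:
w(G, x) = 47 + G
h(k) = 2*k
1/(w(237, W(9 - 1*9)) + h(-41)) = 1/((47 + 237) + 2*(-41)) = 1/(284 - 82) = 1/202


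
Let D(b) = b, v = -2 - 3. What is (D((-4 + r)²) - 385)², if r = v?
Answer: 92416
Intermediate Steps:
v = -5
r = -5
(D((-4 + r)²) - 385)² = ((-4 - 5)² - 385)² = ((-9)² - 385)² = (81 - 385)² = (-304)² = 92416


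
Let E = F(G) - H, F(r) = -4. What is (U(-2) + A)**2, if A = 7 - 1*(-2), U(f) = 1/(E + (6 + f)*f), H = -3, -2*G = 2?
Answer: 6400/81 ≈ 79.012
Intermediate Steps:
G = -1 (G = -1/2*2 = -1)
E = -1 (E = -4 - 1*(-3) = -4 + 3 = -1)
U(f) = 1/(-1 + f*(6 + f)) (U(f) = 1/(-1 + (6 + f)*f) = 1/(-1 + f*(6 + f)))
A = 9 (A = 7 + 2 = 9)
(U(-2) + A)**2 = (1/(-1 + (-2)**2 + 6*(-2)) + 9)**2 = (1/(-1 + 4 - 12) + 9)**2 = (1/(-9) + 9)**2 = (-1/9 + 9)**2 = (80/9)**2 = 6400/81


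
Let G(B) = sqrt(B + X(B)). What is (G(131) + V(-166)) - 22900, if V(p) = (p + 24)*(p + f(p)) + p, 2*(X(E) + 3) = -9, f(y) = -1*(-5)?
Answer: -204 + sqrt(494)/2 ≈ -192.89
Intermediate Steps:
f(y) = 5
X(E) = -15/2 (X(E) = -3 + (1/2)*(-9) = -3 - 9/2 = -15/2)
V(p) = p + (5 + p)*(24 + p) (V(p) = (p + 24)*(p + 5) + p = (24 + p)*(5 + p) + p = (5 + p)*(24 + p) + p = p + (5 + p)*(24 + p))
G(B) = sqrt(-15/2 + B) (G(B) = sqrt(B - 15/2) = sqrt(-15/2 + B))
(G(131) + V(-166)) - 22900 = (sqrt(-30 + 4*131)/2 + (120 + (-166)**2 + 30*(-166))) - 22900 = (sqrt(-30 + 524)/2 + (120 + 27556 - 4980)) - 22900 = (sqrt(494)/2 + 22696) - 22900 = (22696 + sqrt(494)/2) - 22900 = -204 + sqrt(494)/2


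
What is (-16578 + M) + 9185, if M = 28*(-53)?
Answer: -8877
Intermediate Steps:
M = -1484
(-16578 + M) + 9185 = (-16578 - 1484) + 9185 = -18062 + 9185 = -8877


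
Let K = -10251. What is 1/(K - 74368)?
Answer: -1/84619 ≈ -1.1818e-5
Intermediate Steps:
1/(K - 74368) = 1/(-10251 - 74368) = 1/(-84619) = -1/84619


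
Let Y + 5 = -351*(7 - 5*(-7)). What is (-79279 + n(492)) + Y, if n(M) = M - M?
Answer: -94026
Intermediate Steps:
n(M) = 0
Y = -14747 (Y = -5 - 351*(7 - 5*(-7)) = -5 - 351*(7 + 35) = -5 - 351*42 = -5 - 14742 = -14747)
(-79279 + n(492)) + Y = (-79279 + 0) - 14747 = -79279 - 14747 = -94026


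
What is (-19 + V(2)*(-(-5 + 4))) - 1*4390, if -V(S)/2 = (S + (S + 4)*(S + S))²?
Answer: -5761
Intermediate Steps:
V(S) = -2*(S + 2*S*(4 + S))² (V(S) = -2*(S + (S + 4)*(S + S))² = -2*(S + (4 + S)*(2*S))² = -2*(S + 2*S*(4 + S))²)
(-19 + V(2)*(-(-5 + 4))) - 1*4390 = (-19 + (-2*2²*(9 + 2*2)²)*(-(-5 + 4))) - 1*4390 = (-19 + (-2*4*(9 + 4)²)*(-1*(-1))) - 4390 = (-19 - 2*4*13²*1) - 4390 = (-19 - 2*4*169*1) - 4390 = (-19 - 1352*1) - 4390 = (-19 - 1352) - 4390 = -1371 - 4390 = -5761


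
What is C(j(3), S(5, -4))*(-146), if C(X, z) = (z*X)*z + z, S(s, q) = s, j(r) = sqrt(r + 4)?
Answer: -730 - 3650*sqrt(7) ≈ -10387.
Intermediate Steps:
j(r) = sqrt(4 + r)
C(X, z) = z + X*z**2 (C(X, z) = (X*z)*z + z = X*z**2 + z = z + X*z**2)
C(j(3), S(5, -4))*(-146) = (5*(1 + sqrt(4 + 3)*5))*(-146) = (5*(1 + sqrt(7)*5))*(-146) = (5*(1 + 5*sqrt(7)))*(-146) = (5 + 25*sqrt(7))*(-146) = -730 - 3650*sqrt(7)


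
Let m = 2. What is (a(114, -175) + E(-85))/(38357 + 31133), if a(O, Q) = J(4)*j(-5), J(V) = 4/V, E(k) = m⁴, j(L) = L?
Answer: 11/69490 ≈ 0.00015830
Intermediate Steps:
E(k) = 16 (E(k) = 2⁴ = 16)
a(O, Q) = -5 (a(O, Q) = (4/4)*(-5) = (4*(¼))*(-5) = 1*(-5) = -5)
(a(114, -175) + E(-85))/(38357 + 31133) = (-5 + 16)/(38357 + 31133) = 11/69490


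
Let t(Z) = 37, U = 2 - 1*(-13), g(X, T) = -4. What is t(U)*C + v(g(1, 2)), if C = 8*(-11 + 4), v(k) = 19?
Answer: -2053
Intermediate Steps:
U = 15 (U = 2 + 13 = 15)
C = -56 (C = 8*(-7) = -56)
t(U)*C + v(g(1, 2)) = 37*(-56) + 19 = -2072 + 19 = -2053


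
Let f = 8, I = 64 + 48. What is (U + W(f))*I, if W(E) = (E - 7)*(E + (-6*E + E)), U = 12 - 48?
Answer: -7616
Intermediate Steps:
I = 112
U = -36
W(E) = -4*E*(-7 + E) (W(E) = (-7 + E)*(E - 5*E) = (-7 + E)*(-4*E) = -4*E*(-7 + E))
(U + W(f))*I = (-36 + 4*8*(7 - 1*8))*112 = (-36 + 4*8*(7 - 8))*112 = (-36 + 4*8*(-1))*112 = (-36 - 32)*112 = -68*112 = -7616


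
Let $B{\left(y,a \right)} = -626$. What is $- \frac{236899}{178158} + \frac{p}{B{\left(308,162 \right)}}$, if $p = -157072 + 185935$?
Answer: $- \frac{1322618282}{27881727} \approx -47.437$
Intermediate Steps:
$p = 28863$
$- \frac{236899}{178158} + \frac{p}{B{\left(308,162 \right)}} = - \frac{236899}{178158} + \frac{28863}{-626} = \left(-236899\right) \frac{1}{178158} + 28863 \left(- \frac{1}{626}\right) = - \frac{236899}{178158} - \frac{28863}{626} = - \frac{1322618282}{27881727}$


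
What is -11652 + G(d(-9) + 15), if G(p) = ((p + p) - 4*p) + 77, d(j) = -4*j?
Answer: -11677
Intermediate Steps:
G(p) = 77 - 2*p (G(p) = (2*p - 4*p) + 77 = -2*p + 77 = 77 - 2*p)
-11652 + G(d(-9) + 15) = -11652 + (77 - 2*(-4*(-9) + 15)) = -11652 + (77 - 2*(36 + 15)) = -11652 + (77 - 2*51) = -11652 + (77 - 102) = -11652 - 25 = -11677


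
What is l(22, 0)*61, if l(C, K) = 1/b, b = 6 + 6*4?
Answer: 61/30 ≈ 2.0333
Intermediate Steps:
b = 30 (b = 6 + 24 = 30)
l(C, K) = 1/30
l(22, 0)*61 = (1/30)*61 = 61/30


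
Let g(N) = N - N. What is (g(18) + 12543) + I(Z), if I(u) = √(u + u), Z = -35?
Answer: 12543 + I*√70 ≈ 12543.0 + 8.3666*I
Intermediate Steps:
g(N) = 0
I(u) = √2*√u (I(u) = √(2*u) = √2*√u)
(g(18) + 12543) + I(Z) = (0 + 12543) + √2*√(-35) = 12543 + √2*(I*√35) = 12543 + I*√70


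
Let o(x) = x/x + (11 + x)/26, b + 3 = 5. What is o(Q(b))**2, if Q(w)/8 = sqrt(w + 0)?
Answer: 1497/676 + 148*sqrt(2)/169 ≈ 3.4530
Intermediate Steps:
b = 2 (b = -3 + 5 = 2)
Q(w) = 8*sqrt(w) (Q(w) = 8*sqrt(w + 0) = 8*sqrt(w))
o(x) = 37/26 + x/26 (o(x) = 1 + (11 + x)*(1/26) = 1 + (11/26 + x/26) = 37/26 + x/26)
o(Q(b))**2 = (37/26 + (8*sqrt(2))/26)**2 = (37/26 + 4*sqrt(2)/13)**2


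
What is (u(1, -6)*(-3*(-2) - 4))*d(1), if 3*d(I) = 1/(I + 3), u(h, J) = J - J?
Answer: 0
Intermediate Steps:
u(h, J) = 0
d(I) = 1/(3*(3 + I)) (d(I) = 1/(3*(I + 3)) = 1/(3*(3 + I)))
(u(1, -6)*(-3*(-2) - 4))*d(1) = (0*(-3*(-2) - 4))*(1/(3*(3 + 1))) = (0*(6 - 4))*((1/3)/4) = (0*2)*((1/3)*(1/4)) = 0*(1/12) = 0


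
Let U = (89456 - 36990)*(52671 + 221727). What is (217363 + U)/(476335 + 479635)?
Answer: 14396782831/955970 ≈ 15060.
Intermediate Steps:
U = 14396565468 (U = 52466*274398 = 14396565468)
(217363 + U)/(476335 + 479635) = (217363 + 14396565468)/(476335 + 479635) = 14396782831/955970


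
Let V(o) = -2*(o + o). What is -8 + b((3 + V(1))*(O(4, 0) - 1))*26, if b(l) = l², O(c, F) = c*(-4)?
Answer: 7506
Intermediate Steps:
O(c, F) = -4*c
V(o) = -4*o
-8 + b((3 + V(1))*(O(4, 0) - 1))*26 = -8 + ((3 - 4*1)*(-4*4 - 1))²*26 = -8 + ((3 - 4)*(-16 - 1))²*26 = -8 + (-1*(-17))²*26 = -8 + 17²*26 = -8 + 289*26 = -8 + 7514 = 7506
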